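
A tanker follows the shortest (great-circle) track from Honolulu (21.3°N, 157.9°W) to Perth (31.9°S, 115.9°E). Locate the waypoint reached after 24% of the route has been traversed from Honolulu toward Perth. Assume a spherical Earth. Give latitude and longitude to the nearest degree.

≈ (8°N, 178°W)

Write both endpoints as unit vectors p₁, p₂ with components (cos φ cos λ, cos φ sin λ, sin φ).
The central angle between the endpoints is δ = arccos(p₁·p₂) ≈ 1.711 rad (98.0°).
Interpolate at f = 0.24 with slerp weights a = sin((1−f)δ)/sin δ ≈ 0.973, b = sin(fδ)/sin δ ≈ 0.403.
p = a·p₁ + b·p₂ ≈ (-0.990, -0.033, 0.140); φ = arcsin(p_z) ≈ 8.08°, λ = atan2(p_y, p_x) ≈ -178.07°.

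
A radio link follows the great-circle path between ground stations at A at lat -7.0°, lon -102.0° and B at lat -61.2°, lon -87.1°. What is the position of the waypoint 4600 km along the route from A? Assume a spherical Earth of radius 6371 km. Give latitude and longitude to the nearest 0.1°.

Write both endpoints as unit vectors p₁, p₂ with components (cos φ cos λ, cos φ sin λ, sin φ).
The central angle between the endpoints is δ = arccos(p₁·p₂) ≈ 0.966 rad (55.3°). The total great-circle distance is δ·R ≈ 0.966 × 6371 ≈ 6152 km, so the target fraction is f = 4600/6152 ≈ 0.748.
Interpolate at f ≈ 0.748 with slerp weights a = sin((1−f)δ)/sin δ ≈ 0.293, b = sin(fδ)/sin δ ≈ 0.804.
p = a·p₁ + b·p₂ ≈ (-0.041, -0.671, -0.740); φ = arcsin(p_z) ≈ -47.73°, λ = atan2(p_y, p_x) ≈ -93.49°.

≈ lat -47.7°, lon -93.5°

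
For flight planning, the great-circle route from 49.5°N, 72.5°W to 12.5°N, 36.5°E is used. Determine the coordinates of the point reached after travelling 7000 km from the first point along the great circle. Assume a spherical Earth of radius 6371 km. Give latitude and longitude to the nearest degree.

≈ 35°N, 15°E

Convert each endpoint to a unit vector on the sphere (x = cos φ cos λ, y = cos φ sin λ, z = sin φ).
The central angle between the endpoints is δ = arccos(p₁·p₂) ≈ 1.613 rad (92.4°). The total great-circle distance is δ·R ≈ 1.613 × 6371 ≈ 10274 km, so the target fraction is f = 7000/10274 ≈ 0.681.
Interpolate at f ≈ 0.681 with slerp weights a = sin((1−f)δ)/sin δ ≈ 0.492, b = sin(fδ)/sin δ ≈ 0.891.
p = a·p₁ + b·p₂ ≈ (0.796, 0.213, 0.567); φ = arcsin(p_z) ≈ 34.55°, λ = atan2(p_y, p_x) ≈ 14.98°.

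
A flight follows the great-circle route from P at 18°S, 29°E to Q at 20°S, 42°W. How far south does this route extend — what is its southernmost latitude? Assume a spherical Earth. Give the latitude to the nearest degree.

The great circle lies in the plane with unit normal n̂ = (p₁ × p₂)/|p₁ × p₂|.
Here n̂_z ≈ -0.921; the vertex latitude is φ_max = arccos|n̂_z| ≈ 23.0°.
Check via Clairaut: cos φ_max = |cos φ₁| · sin C = cos(18.0°)·sin(104.6°) ≈ 0.921, again giving ≈ 23.0°.

≈ 23°S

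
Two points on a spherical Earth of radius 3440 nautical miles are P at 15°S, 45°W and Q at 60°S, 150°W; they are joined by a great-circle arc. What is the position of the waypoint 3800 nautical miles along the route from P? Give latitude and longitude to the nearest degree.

≈ 61°S, 107°W

Write both endpoints as unit vectors p₁, p₂ with components (cos φ cos λ, cos φ sin λ, sin φ).
The central angle between the endpoints is δ = arccos(p₁·p₂) ≈ 1.471 rad (84.3°). The total great-circle distance is δ·R ≈ 1.471 × 3440 ≈ 5062 nmi, so the target fraction is f = 3800/5062 ≈ 0.751.
Interpolate at f ≈ 0.751 with slerp weights a = sin((1−f)δ)/sin δ ≈ 0.360, b = sin(fδ)/sin δ ≈ 0.898.
p = a·p₁ + b·p₂ ≈ (-0.143, -0.471, -0.871); φ = arcsin(p_z) ≈ -60.55°, λ = atan2(p_y, p_x) ≈ -106.85°.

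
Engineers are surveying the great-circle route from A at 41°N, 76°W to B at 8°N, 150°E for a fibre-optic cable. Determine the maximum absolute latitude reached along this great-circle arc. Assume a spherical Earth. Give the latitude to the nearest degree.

The great circle lies in the plane with unit normal n̂ = (p₁ × p₂)/|p₁ × p₂|.
Here n̂_z ≈ -0.595; the vertex latitude is φ_max = arccos|n̂_z| ≈ 53.5°.
Check via Clairaut: cos φ_max = |cos φ₁| · sin C = cos(41.0°)·sin(52.0°) ≈ 0.595, again giving ≈ 53.5°.

≈ 54°N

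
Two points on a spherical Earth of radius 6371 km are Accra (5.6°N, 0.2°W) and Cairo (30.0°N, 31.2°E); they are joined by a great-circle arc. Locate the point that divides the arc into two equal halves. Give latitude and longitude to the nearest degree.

≈ 18°N, 14°E

Write both endpoints as unit vectors p₁, p₂ with components (cos φ cos λ, cos φ sin λ, sin φ).
The central angle between the endpoints is δ = arccos(p₁·p₂) ≈ 0.669 rad (38.3°).
Interpolate at f = 1/2 with slerp weights a = sin((1−f)δ)/sin δ ≈ 0.529, b = sin(fδ)/sin δ ≈ 0.529.
p = a·p₁ + b·p₂ ≈ (0.919, 0.236, 0.316); φ = arcsin(p_z) ≈ 18.44°, λ = atan2(p_y, p_x) ≈ 14.38°.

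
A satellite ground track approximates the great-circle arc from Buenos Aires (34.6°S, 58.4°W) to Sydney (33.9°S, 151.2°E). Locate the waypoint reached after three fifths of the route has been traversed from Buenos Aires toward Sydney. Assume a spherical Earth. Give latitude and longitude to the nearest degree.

≈ (67°S, 162°W)

Write both endpoints as unit vectors p₁, p₂ with components (cos φ cos λ, cos φ sin λ, sin φ).
The central angle between the endpoints is δ = arccos(p₁·p₂) ≈ 1.852 rad (106.1°).
Interpolate at f = 3/5 with slerp weights a = sin((1−f)δ)/sin δ ≈ 0.702, b = sin(fδ)/sin δ ≈ 0.933.
p = a·p₁ + b·p₂ ≈ (-0.376, -0.119, -0.919); φ = arcsin(p_z) ≈ -66.79°, λ = atan2(p_y, p_x) ≈ -162.35°.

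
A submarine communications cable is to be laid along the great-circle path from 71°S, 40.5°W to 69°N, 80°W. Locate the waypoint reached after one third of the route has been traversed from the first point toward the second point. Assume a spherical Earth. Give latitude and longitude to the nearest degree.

≈ 25°S, 58°W

The haversine formula gives a central angle δ ≈ 2.486 rad (142.4°) between the endpoints.
Interpolate at f = 1/3 with slerp weights a = sin((1−f)δ)/sin δ ≈ 1.634, b = sin(fδ)/sin δ ≈ 1.209.
p = a·p₁ + b·p₂ ≈ (0.480, -0.772, -0.416); φ = arcsin(p_z) ≈ -24.61°, λ = atan2(p_y, p_x) ≈ -58.15°.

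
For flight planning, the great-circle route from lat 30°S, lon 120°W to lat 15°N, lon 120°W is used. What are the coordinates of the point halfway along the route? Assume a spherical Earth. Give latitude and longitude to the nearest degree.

Write both endpoints as unit vectors p₁, p₂ with components (cos φ cos λ, cos φ sin λ, sin φ).
The central angle between the endpoints is δ = arccos(p₁·p₂) ≈ 0.785 rad (45.0°).
Interpolate at f = 1/2 with slerp weights a = sin((1−f)δ)/sin δ ≈ 0.541, b = sin(fδ)/sin δ ≈ 0.541.
p = a·p₁ + b·p₂ ≈ (-0.496, -0.859, -0.131); φ = arcsin(p_z) ≈ -7.50°, λ = atan2(p_y, p_x) ≈ -120.00°.

≈ lat 7°S, lon 120°W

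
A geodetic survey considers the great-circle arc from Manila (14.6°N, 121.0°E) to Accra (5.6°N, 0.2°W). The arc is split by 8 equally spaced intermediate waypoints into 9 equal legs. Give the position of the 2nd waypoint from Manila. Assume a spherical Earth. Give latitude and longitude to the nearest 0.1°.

From cos δ = sin φ₁ sin φ₂ + cos φ₁ cos φ₂ cos Δλ, the central angle is δ ≈ 2.065 rad (118.3°).
Interpolate at f = 2/9 with slerp weights a = sin((1−f)δ)/sin δ ≈ 1.135, b = sin(fδ)/sin δ ≈ 0.503.
p = a·p₁ + b·p₂ ≈ (-0.065, 0.940, 0.335); φ = arcsin(p_z) ≈ 19.59°, λ = atan2(p_y, p_x) ≈ 93.96°.

≈ 19.6°N, 94.0°E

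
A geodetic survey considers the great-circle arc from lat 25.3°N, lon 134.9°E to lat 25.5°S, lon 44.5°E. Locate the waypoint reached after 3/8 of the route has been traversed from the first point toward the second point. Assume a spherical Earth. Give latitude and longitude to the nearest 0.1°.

Write both endpoints as unit vectors p₁, p₂ with components (cos φ cos λ, cos φ sin λ, sin φ).
The central angle between the endpoints is δ = arccos(p₁·p₂) ≈ 1.762 rad (100.9°).
Interpolate at f = 3/8 with slerp weights a = sin((1−f)δ)/sin δ ≈ 0.908, b = sin(fδ)/sin δ ≈ 0.625.
p = a·p₁ + b·p₂ ≈ (-0.177, 0.977, 0.119); φ = arcsin(p_z) ≈ 6.84°, λ = atan2(p_y, p_x) ≈ 100.28°.

≈ lat 6.8°N, lon 100.3°E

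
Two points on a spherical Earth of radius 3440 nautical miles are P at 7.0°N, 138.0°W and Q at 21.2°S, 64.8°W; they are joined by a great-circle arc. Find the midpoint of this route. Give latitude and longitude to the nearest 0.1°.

Write both endpoints as unit vectors p₁, p₂ with components (cos φ cos λ, cos φ sin λ, sin φ).
The central angle between the endpoints is δ = arccos(p₁·p₂) ≈ 1.346 rad (77.1°).
Interpolate at f = 1/2 with slerp weights a = sin((1−f)δ)/sin δ ≈ 0.639, b = sin(fδ)/sin δ ≈ 0.639.
p = a·p₁ + b·p₂ ≈ (-0.218, -0.964, -0.153); φ = arcsin(p_z) ≈ -8.82°, λ = atan2(p_y, p_x) ≈ -102.73°.

≈ 8.8°S, 102.7°W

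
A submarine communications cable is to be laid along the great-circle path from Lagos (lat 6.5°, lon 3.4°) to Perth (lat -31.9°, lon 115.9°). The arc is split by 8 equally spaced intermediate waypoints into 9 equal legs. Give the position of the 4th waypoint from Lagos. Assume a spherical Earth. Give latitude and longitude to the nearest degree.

Write both endpoints as unit vectors p₁, p₂ with components (cos φ cos λ, cos φ sin λ, sin φ).
The central angle between the endpoints is δ = arccos(p₁·p₂) ≈ 1.963 rad (112.5°).
Interpolate at f = 4/9 with slerp weights a = sin((1−f)δ)/sin δ ≈ 0.960, b = sin(fδ)/sin δ ≈ 0.829.
p = a·p₁ + b·p₂ ≈ (0.645, 0.690, -0.329); φ = arcsin(p_z) ≈ -19.24°, λ = atan2(p_y, p_x) ≈ 46.93°.

≈ lat -19°, lon 47°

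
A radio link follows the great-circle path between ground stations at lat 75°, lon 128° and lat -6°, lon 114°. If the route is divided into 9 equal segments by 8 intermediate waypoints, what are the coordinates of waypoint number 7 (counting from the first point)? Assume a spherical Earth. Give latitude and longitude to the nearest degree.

≈ lat 12°, lon 115°

Convert each endpoint to a unit vector on the sphere (x = cos φ cos λ, y = cos φ sin λ, z = sin φ).
The central angle between the endpoints is δ = arccos(p₁·p₂) ≈ 1.421 rad (81.4°).
Interpolate at f = 7/9 with slerp weights a = sin((1−f)δ)/sin δ ≈ 0.314, b = sin(fδ)/sin δ ≈ 0.904.
p = a·p₁ + b·p₂ ≈ (-0.416, 0.885, 0.209); φ = arcsin(p_z) ≈ 12.06°, λ = atan2(p_y, p_x) ≈ 115.15°.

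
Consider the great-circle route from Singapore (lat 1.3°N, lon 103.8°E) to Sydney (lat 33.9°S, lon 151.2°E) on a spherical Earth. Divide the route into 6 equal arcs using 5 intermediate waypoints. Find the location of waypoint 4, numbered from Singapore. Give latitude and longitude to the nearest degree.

≈ lat 24°S, lon 133°E

Convert each endpoint to a unit vector on the sphere (x = cos φ cos λ, y = cos φ sin λ, z = sin φ).
The central angle between the endpoints is δ = arccos(p₁·p₂) ≈ 0.990 rad (56.7°).
Interpolate at f = 4/6 with slerp weights a = sin((1−f)δ)/sin δ ≈ 0.388, b = sin(fδ)/sin δ ≈ 0.733.
p = a·p₁ + b·p₂ ≈ (-0.626, 0.669, -0.400); φ = arcsin(p_z) ≈ -23.59°, λ = atan2(p_y, p_x) ≈ 133.07°.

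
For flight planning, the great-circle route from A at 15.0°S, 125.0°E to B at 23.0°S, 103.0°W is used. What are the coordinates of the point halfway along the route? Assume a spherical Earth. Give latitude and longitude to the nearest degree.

The haversine formula gives a central angle δ ≈ 2.087 rad (119.6°) between the endpoints.
Interpolate at f = 1/2 with slerp weights a = sin((1−f)δ)/sin δ ≈ 0.994, b = sin(fδ)/sin δ ≈ 0.994.
p = a·p₁ + b·p₂ ≈ (-0.756, -0.105, -0.646); φ = arcsin(p_z) ≈ -40.21°, λ = atan2(p_y, p_x) ≈ -172.10°.

≈ 40°S, 172°W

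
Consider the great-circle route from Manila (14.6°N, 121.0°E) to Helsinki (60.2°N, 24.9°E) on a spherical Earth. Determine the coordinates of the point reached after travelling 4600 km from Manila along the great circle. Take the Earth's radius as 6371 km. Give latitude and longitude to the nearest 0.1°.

≈ 48.0°N, 91.4°E

From cos δ = sin φ₁ sin φ₂ + cos φ₁ cos φ₂ cos Δλ, the central angle is δ ≈ 1.402 rad (80.3°). The total great-circle distance is δ·R ≈ 1.402 × 6371 ≈ 8934 km, so the target fraction is f = 4600/8934 ≈ 0.515.
Interpolate at f ≈ 0.515 with slerp weights a = sin((1−f)δ)/sin δ ≈ 0.638, b = sin(fδ)/sin δ ≈ 0.670.
p = a·p₁ + b·p₂ ≈ (-0.016, 0.670, 0.743); φ = arcsin(p_z) ≈ 47.95°, λ = atan2(p_y, p_x) ≈ 91.35°.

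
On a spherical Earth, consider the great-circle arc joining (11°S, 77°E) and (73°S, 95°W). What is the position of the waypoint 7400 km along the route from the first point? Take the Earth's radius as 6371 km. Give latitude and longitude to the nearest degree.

From cos δ = sin φ₁ sin φ₂ + cos φ₁ cos φ₂ cos Δλ, the central angle is δ ≈ 1.673 rad (95.8°). The total great-circle distance is δ·R ≈ 1.673 × 6371 ≈ 10657 km, so the target fraction is f = 7400/10657 ≈ 0.694.
Interpolate at f ≈ 0.694 with slerp weights a = sin((1−f)δ)/sin δ ≈ 0.492, b = sin(fδ)/sin δ ≈ 0.922.
p = a·p₁ + b·p₂ ≈ (0.085, 0.202, -0.976); φ = arcsin(p_z) ≈ -77.35°, λ = atan2(p_y, p_x) ≈ 67.13°.

≈ (77°S, 67°E)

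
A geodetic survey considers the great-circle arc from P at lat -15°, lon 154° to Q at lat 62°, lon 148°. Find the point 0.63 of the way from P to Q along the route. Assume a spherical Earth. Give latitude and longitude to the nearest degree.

Write both endpoints as unit vectors p₁, p₂ with components (cos φ cos λ, cos φ sin λ, sin φ).
The central angle between the endpoints is δ = arccos(p₁·p₂) ≈ 1.346 rad (77.1°).
Interpolate at f = 0.63 with slerp weights a = sin((1−f)δ)/sin δ ≈ 0.490, b = sin(fδ)/sin δ ≈ 0.769.
p = a·p₁ + b·p₂ ≈ (-0.732, 0.399, 0.553); φ = arcsin(p_z) ≈ 33.54°, λ = atan2(p_y, p_x) ≈ 151.40°.

≈ lat 34°, lon 151°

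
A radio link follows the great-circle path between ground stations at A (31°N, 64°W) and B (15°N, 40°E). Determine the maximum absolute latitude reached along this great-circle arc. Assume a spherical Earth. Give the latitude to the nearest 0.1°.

The great circle lies in the plane with unit normal n̂ = (p₁ × p₂)/|p₁ × p₂|.
Here n̂_z ≈ +0.805; the vertex latitude is φ_max = arccos|n̂_z| ≈ 36.4°.
Check via Clairaut: cos φ_max = |cos φ₁| · sin C = cos(31.0°)·sin(69.9°) ≈ 0.805, again giving ≈ 36.4°.

≈ 36.4°N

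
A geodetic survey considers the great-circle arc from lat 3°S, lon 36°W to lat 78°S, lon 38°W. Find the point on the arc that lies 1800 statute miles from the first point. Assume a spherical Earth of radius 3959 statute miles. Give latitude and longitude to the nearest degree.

Convert each endpoint to a unit vector on the sphere (x = cos φ cos λ, y = cos φ sin λ, z = sin φ).
The central angle between the endpoints is δ = arccos(p₁·p₂) ≈ 1.309 rad (75.0°). The total great-circle distance is δ·R ≈ 1.309 × 3959 ≈ 5183 mi, so the target fraction is f = 1800/5183 ≈ 0.347.
Interpolate at f ≈ 0.347 with slerp weights a = sin((1−f)δ)/sin δ ≈ 0.781, b = sin(fδ)/sin δ ≈ 0.455.
p = a·p₁ + b·p₂ ≈ (0.705, -0.517, -0.486); φ = arcsin(p_z) ≈ -29.05°, λ = atan2(p_y, p_x) ≈ -36.22°.

≈ lat 29°S, lon 36°W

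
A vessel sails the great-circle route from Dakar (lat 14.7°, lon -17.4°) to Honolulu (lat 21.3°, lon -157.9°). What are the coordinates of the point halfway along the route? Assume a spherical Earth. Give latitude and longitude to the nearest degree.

≈ lat 44°, lon -85°

Write both endpoints as unit vectors p₁, p₂ with components (cos φ cos λ, cos φ sin λ, sin φ).
The central angle between the endpoints is δ = arccos(p₁·p₂) ≈ 2.218 rad (127.1°).
Interpolate at f = 1/2 with slerp weights a = sin((1−f)δ)/sin δ ≈ 1.123, b = sin(fδ)/sin δ ≈ 1.123.
p = a·p₁ + b·p₂ ≈ (0.067, -0.718, 0.693); φ = arcsin(p_z) ≈ 43.84°, λ = atan2(p_y, p_x) ≈ -84.66°.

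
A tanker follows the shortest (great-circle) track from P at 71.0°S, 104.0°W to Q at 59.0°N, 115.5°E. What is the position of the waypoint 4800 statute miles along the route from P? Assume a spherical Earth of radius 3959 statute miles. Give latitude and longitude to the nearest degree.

≈ 25°S, 157°E

The haversine formula gives a central angle δ ≈ 2.793 rad (160.0°) between the endpoints. The total great-circle distance is δ·R ≈ 2.793 × 3959 ≈ 11057 mi, so the target fraction is f = 4800/11057 ≈ 0.434.
Interpolate at f ≈ 0.434 with slerp weights a = sin((1−f)δ)/sin δ ≈ 2.927, b = sin(fδ)/sin δ ≈ 2.742.
p = a·p₁ + b·p₂ ≈ (-0.838, 0.350, -0.418); φ = arcsin(p_z) ≈ -24.71°, λ = atan2(p_y, p_x) ≈ 157.36°.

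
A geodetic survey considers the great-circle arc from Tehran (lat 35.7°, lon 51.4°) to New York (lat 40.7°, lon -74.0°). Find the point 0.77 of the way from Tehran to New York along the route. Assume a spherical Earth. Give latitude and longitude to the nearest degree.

≈ lat 54°, lon -51°

The haversine formula gives a central angle δ ≈ 1.547 rad (88.6°) between the endpoints.
Interpolate at f = 0.77 with slerp weights a = sin((1−f)δ)/sin δ ≈ 0.348, b = sin(fδ)/sin δ ≈ 0.929.
p = a·p₁ + b·p₂ ≈ (0.371, -0.456, 0.809); φ = arcsin(p_z) ≈ 54.01°, λ = atan2(p_y, p_x) ≈ -50.89°.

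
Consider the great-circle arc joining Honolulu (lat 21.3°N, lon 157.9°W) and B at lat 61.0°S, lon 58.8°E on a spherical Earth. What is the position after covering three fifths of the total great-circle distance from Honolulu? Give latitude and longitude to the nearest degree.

≈ lat 51°S, lon 164°E

Write both endpoints as unit vectors p₁, p₂ with components (cos φ cos λ, cos φ sin λ, sin φ).
The central angle between the endpoints is δ = arccos(p₁·p₂) ≈ 2.318 rad (132.8°).
Interpolate at f = 3/5 with slerp weights a = sin((1−f)δ)/sin δ ≈ 1.091, b = sin(fδ)/sin δ ≈ 1.342.
p = a·p₁ + b·p₂ ≈ (-0.605, 0.174, -0.777); φ = arcsin(p_z) ≈ -51.00°, λ = atan2(p_y, p_x) ≈ 163.95°.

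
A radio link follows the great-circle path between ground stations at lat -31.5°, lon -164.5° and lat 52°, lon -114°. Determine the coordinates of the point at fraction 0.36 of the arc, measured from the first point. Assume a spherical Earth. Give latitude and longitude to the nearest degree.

≈ lat -1°, lon -149°

Write both endpoints as unit vectors p₁, p₂ with components (cos φ cos λ, cos φ sin λ, sin φ).
The central angle between the endpoints is δ = arccos(p₁·p₂) ≈ 1.649 rad (94.5°).
Interpolate at f = 0.36 with slerp weights a = sin((1−f)δ)/sin δ ≈ 0.873, b = sin(fδ)/sin δ ≈ 0.561.
p = a·p₁ + b·p₂ ≈ (-0.857, -0.514, -0.014); φ = arcsin(p_z) ≈ -0.80°, λ = atan2(p_y, p_x) ≈ -149.04°.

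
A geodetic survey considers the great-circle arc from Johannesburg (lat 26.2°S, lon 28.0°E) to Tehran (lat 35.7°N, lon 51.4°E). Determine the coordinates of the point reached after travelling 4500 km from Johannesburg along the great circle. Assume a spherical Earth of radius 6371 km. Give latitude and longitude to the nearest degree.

The haversine formula gives a central angle δ ≈ 1.147 rad (65.7°) between the endpoints. The total great-circle distance is δ·R ≈ 1.147 × 6371 ≈ 7309 km, so the target fraction is f = 4500/7309 ≈ 0.616.
Interpolate at f ≈ 0.616 with slerp weights a = sin((1−f)δ)/sin δ ≈ 0.468, b = sin(fδ)/sin δ ≈ 0.712.
p = a·p₁ + b·p₂ ≈ (0.732, 0.649, 0.209); φ = arcsin(p_z) ≈ 12.05°, λ = atan2(p_y, p_x) ≈ 41.58°.

≈ lat 12°N, lon 42°E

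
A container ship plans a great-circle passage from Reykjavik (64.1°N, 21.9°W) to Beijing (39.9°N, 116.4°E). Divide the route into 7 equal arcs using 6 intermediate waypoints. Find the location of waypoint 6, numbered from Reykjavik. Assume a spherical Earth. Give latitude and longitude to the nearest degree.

From cos δ = sin φ₁ sin φ₂ + cos φ₁ cos φ₂ cos Δλ, the central angle is δ ≈ 1.238 rad (70.9°).
Interpolate at f = 6/7 with slerp weights a = sin((1−f)δ)/sin δ ≈ 0.186, b = sin(fδ)/sin δ ≈ 0.924.
p = a·p₁ + b·p₂ ≈ (-0.240, 0.604, 0.760); φ = arcsin(p_z) ≈ 49.45°, λ = atan2(p_y, p_x) ≈ 111.63°.

≈ 49°N, 112°E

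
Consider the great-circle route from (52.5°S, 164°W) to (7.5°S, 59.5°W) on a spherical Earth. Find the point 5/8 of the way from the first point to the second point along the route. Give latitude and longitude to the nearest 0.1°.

Convert each endpoint to a unit vector on the sphere (x = cos φ cos λ, y = cos φ sin λ, z = sin φ).
The central angle between the endpoints is δ = arccos(p₁·p₂) ≈ 1.618 rad (92.7°).
Interpolate at f = 5/8 with slerp weights a = sin((1−f)δ)/sin δ ≈ 0.571, b = sin(fδ)/sin δ ≈ 0.849.
p = a·p₁ + b·p₂ ≈ (0.093, -0.821, -0.564); φ = arcsin(p_z) ≈ -34.31°, λ = atan2(p_y, p_x) ≈ -83.54°.

≈ (34.3°S, 83.5°W)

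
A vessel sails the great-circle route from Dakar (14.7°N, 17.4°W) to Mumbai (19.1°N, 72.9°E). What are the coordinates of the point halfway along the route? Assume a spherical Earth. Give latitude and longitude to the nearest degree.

Write both endpoints as unit vectors p₁, p₂ with components (cos φ cos λ, cos φ sin λ, sin φ).
The central angle between the endpoints is δ = arccos(p₁·p₂) ≈ 1.492 rad (85.5°).
Interpolate at f = 1/2 with slerp weights a = sin((1−f)δ)/sin δ ≈ 0.681, b = sin(fδ)/sin δ ≈ 0.681.
p = a·p₁ + b·p₂ ≈ (0.818, 0.418, 0.396); φ = arcsin(p_z) ≈ 23.30°, λ = atan2(p_y, p_x) ≈ 27.08°.

≈ (23°N, 27°E)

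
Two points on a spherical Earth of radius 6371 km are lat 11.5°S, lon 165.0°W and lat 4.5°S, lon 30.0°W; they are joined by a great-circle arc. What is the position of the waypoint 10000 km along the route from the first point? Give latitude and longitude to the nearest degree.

From cos δ = sin φ₁ sin φ₂ + cos φ₁ cos φ₂ cos Δλ, the central angle is δ ≈ 2.312 rad (132.5°). The total great-circle distance is δ·R ≈ 2.312 × 6371 ≈ 14729 km, so the target fraction is f = 10000/14729 ≈ 0.679.
Interpolate at f ≈ 0.679 with slerp weights a = sin((1−f)δ)/sin δ ≈ 0.916, b = sin(fδ)/sin δ ≈ 1.356.
p = a·p₁ + b·p₂ ≈ (0.303, -0.908, -0.289); φ = arcsin(p_z) ≈ -16.80°, λ = atan2(p_y, p_x) ≈ -71.55°.

≈ lat 17°S, lon 72°W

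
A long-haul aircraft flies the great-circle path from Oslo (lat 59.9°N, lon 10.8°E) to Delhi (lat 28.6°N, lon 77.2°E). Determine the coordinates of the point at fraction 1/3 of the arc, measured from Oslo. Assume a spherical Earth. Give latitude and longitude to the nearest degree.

≈ lat 54°N, lon 42°E

Convert each endpoint to a unit vector on the sphere (x = cos φ cos λ, y = cos φ sin λ, z = sin φ).
The central angle between the endpoints is δ = arccos(p₁·p₂) ≈ 0.939 rad (53.8°).
Interpolate at f = 1/3 with slerp weights a = sin((1−f)δ)/sin δ ≈ 0.726, b = sin(fδ)/sin δ ≈ 0.382.
p = a·p₁ + b·p₂ ≈ (0.432, 0.395, 0.811); φ = arcsin(p_z) ≈ 54.18°, λ = atan2(p_y, p_x) ≈ 42.44°.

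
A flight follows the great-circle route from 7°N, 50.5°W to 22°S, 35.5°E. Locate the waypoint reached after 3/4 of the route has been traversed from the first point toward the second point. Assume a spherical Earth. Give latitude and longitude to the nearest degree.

From cos δ = sin φ₁ sin φ₂ + cos φ₁ cos φ₂ cos Δλ, the central angle is δ ≈ 1.552 rad (88.9°).
Interpolate at f = 3/4 with slerp weights a = sin((1−f)δ)/sin δ ≈ 0.378, b = sin(fδ)/sin δ ≈ 0.919.
p = a·p₁ + b·p₂ ≈ (0.932, 0.205, -0.298); φ = arcsin(p_z) ≈ -17.34°, λ = atan2(p_y, p_x) ≈ 12.39°.

≈ 17°S, 12°E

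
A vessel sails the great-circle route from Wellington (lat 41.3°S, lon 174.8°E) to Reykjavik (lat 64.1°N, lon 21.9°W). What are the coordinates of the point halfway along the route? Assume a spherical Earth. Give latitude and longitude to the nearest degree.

≈ lat 34°N, lon 165°W

The haversine formula gives a central angle δ ≈ 2.709 rad (155.2°) between the endpoints.
Interpolate at f = 1/2 with slerp weights a = sin((1−f)δ)/sin δ ≈ 2.332, b = sin(fδ)/sin δ ≈ 2.332.
p = a·p₁ + b·p₂ ≈ (-0.799, -0.221, 0.559); φ = arcsin(p_z) ≈ 33.95°, λ = atan2(p_y, p_x) ≈ -164.54°.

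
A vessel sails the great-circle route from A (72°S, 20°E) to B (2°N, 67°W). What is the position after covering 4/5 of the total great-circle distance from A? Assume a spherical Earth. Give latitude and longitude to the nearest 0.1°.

From cos δ = sin φ₁ sin φ₂ + cos φ₁ cos φ₂ cos Δλ, the central angle is δ ≈ 1.588 rad (91.0°).
Interpolate at f = 4/5 with slerp weights a = sin((1−f)δ)/sin δ ≈ 0.312, b = sin(fδ)/sin δ ≈ 0.955.
p = a·p₁ + b·p₂ ≈ (0.464, -0.846, -0.264); φ = arcsin(p_z) ≈ -15.29°, λ = atan2(p_y, p_x) ≈ -61.27°.

≈ (15.3°S, 61.3°W)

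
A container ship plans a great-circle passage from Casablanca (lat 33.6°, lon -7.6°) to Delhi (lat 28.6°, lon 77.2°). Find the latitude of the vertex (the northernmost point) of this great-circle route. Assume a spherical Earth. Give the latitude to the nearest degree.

≈ 39°

The great circle lies in the plane with unit normal n̂ = (p₁ × p₂)/|p₁ × p₂|.
Here n̂_z ≈ +0.772; the vertex latitude is φ_max = arccos|n̂_z| ≈ 39.5°.
Check via Clairaut: cos φ_max = |cos φ₁| · sin C = cos(33.6°)·sin(67.9°) ≈ 0.772, again giving ≈ 39.5°.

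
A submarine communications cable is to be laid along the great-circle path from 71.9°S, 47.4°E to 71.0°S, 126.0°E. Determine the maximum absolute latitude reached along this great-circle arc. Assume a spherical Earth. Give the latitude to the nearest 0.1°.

≈ 75.5°S

The great circle lies in the plane with unit normal n̂ = (p₁ × p₂)/|p₁ × p₂|.
Here n̂_z ≈ +0.251; the vertex latitude is φ_max = arccos|n̂_z| ≈ 75.5°.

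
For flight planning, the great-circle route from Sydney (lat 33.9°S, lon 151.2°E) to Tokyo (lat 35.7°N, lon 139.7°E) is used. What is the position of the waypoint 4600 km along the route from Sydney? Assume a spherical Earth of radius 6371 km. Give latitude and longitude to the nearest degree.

≈ lat 7°N, lon 145°E

Convert each endpoint to a unit vector on the sphere (x = cos φ cos λ, y = cos φ sin λ, z = sin φ).
The central angle between the endpoints is δ = arccos(p₁·p₂) ≈ 1.229 rad (70.4°). The total great-circle distance is δ·R ≈ 1.229 × 6371 ≈ 7831 km, so the target fraction is f = 4600/7831 ≈ 0.587.
Interpolate at f ≈ 0.587 with slerp weights a = sin((1−f)δ)/sin δ ≈ 0.515, b = sin(fδ)/sin δ ≈ 0.701.
p = a·p₁ + b·p₂ ≈ (-0.809, 0.575, 0.122); φ = arcsin(p_z) ≈ 7.00°, λ = atan2(p_y, p_x) ≈ 144.63°.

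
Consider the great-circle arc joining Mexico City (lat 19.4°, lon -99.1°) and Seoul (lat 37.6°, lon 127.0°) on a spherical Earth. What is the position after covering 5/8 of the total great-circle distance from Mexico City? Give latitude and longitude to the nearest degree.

Write both endpoints as unit vectors p₁, p₂ with components (cos φ cos λ, cos φ sin λ, sin φ).
The central angle between the endpoints is δ = arccos(p₁·p₂) ≈ 1.892 rad (108.4°).
Interpolate at f = 5/8 with slerp weights a = sin((1−f)δ)/sin δ ≈ 0.686, b = sin(fδ)/sin δ ≈ 0.975.
p = a·p₁ + b·p₂ ≈ (-0.567, -0.022, 0.823); φ = arcsin(p_z) ≈ 55.40°, λ = atan2(p_y, p_x) ≈ -177.76°.

≈ lat 55°, lon -178°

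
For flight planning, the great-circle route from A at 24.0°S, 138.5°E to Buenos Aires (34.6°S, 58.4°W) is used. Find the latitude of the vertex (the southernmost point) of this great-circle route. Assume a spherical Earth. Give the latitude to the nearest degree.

≈ 75°S

The great circle lies in the plane with unit normal n̂ = (p₁ × p₂)/|p₁ × p₂|.
Here n̂_z ≈ +0.251; the vertex latitude is φ_max = arccos|n̂_z| ≈ 75.5°.
Check via Clairaut: cos φ_max = |cos φ₁| · sin C = cos(24.0°)·sin(164.1°) ≈ 0.251, again giving ≈ 75.5°.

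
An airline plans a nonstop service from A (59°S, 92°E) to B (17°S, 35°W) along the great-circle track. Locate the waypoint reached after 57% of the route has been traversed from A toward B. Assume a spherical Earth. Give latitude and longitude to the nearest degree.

≈ (52°S, 10°W)

From cos δ = sin φ₁ sin φ₂ + cos φ₁ cos φ₂ cos Δλ, the central angle is δ ≈ 1.617 rad (92.6°).
Interpolate at f = 0.57 with slerp weights a = sin((1−f)δ)/sin δ ≈ 0.641, b = sin(fδ)/sin δ ≈ 0.797.
p = a·p₁ + b·p₂ ≈ (0.613, -0.107, -0.783); φ = arcsin(p_z) ≈ -51.51°, λ = atan2(p_y, p_x) ≈ -9.93°.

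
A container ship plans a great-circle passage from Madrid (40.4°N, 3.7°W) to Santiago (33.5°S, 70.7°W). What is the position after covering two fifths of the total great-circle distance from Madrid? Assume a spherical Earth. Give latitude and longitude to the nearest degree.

The haversine formula gives a central angle δ ≈ 1.681 rad (96.3°) between the endpoints.
Interpolate at f = 2/5 with slerp weights a = sin((1−f)δ)/sin δ ≈ 0.851, b = sin(fδ)/sin δ ≈ 0.627.
p = a·p₁ + b·p₂ ≈ (0.819, -0.535, 0.206); φ = arcsin(p_z) ≈ 11.88°, λ = atan2(p_y, p_x) ≈ -33.13°.

≈ 12°N, 33°W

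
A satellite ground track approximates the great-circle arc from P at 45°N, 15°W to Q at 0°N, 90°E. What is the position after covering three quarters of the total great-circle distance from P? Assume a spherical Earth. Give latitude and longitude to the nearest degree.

≈ 18°N, 72°E

Write both endpoints as unit vectors p₁, p₂ with components (cos φ cos λ, cos φ sin λ, sin φ).
The central angle between the endpoints is δ = arccos(p₁·p₂) ≈ 1.755 rad (100.5°).
Interpolate at f = 3/4 with slerp weights a = sin((1−f)δ)/sin δ ≈ 0.432, b = sin(fδ)/sin δ ≈ 0.984.
p = a·p₁ + b·p₂ ≈ (0.295, 0.905, 0.306); φ = arcsin(p_z) ≈ 17.79°, λ = atan2(p_y, p_x) ≈ 71.95°.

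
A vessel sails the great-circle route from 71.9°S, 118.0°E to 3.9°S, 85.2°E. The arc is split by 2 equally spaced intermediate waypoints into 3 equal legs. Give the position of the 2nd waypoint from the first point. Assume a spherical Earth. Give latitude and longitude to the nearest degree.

The haversine formula gives a central angle δ ≈ 1.240 rad (71.0°) between the endpoints.
Interpolate at f = 2/3 with slerp weights a = sin((1−f)δ)/sin δ ≈ 0.425, b = sin(fδ)/sin δ ≈ 0.778.
p = a·p₁ + b·p₂ ≈ (0.003, 0.890, -0.457); φ = arcsin(p_z) ≈ -27.16°, λ = atan2(p_y, p_x) ≈ 89.81°.

≈ 27°S, 90°E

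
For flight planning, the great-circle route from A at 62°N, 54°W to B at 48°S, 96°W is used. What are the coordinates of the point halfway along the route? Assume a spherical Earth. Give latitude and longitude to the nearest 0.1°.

≈ 7.5°N, 78.9°W

From cos δ = sin φ₁ sin φ₂ + cos φ₁ cos φ₂ cos Δλ, the central angle is δ ≈ 2.007 rad (115.0°).
Interpolate at f = 1/2 with slerp weights a = sin((1−f)δ)/sin δ ≈ 0.931, b = sin(fδ)/sin δ ≈ 0.931.
p = a·p₁ + b·p₂ ≈ (0.192, -0.973, 0.130); φ = arcsin(p_z) ≈ 7.48°, λ = atan2(p_y, p_x) ≈ -78.85°.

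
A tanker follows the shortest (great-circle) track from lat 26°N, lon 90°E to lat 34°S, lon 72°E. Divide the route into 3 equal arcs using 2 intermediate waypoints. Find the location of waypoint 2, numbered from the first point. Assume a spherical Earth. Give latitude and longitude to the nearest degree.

Write both endpoints as unit vectors p₁, p₂ with components (cos φ cos λ, cos φ sin λ, sin φ).
The central angle between the endpoints is δ = arccos(p₁·p₂) ≈ 1.089 rad (62.4°).
Interpolate at f = 2/3 with slerp weights a = sin((1−f)δ)/sin δ ≈ 0.401, b = sin(fδ)/sin δ ≈ 0.749.
p = a·p₁ + b·p₂ ≈ (0.192, 0.951, -0.243); φ = arcsin(p_z) ≈ -14.08°, λ = atan2(p_y, p_x) ≈ 78.59°.

≈ lat 14°S, lon 79°E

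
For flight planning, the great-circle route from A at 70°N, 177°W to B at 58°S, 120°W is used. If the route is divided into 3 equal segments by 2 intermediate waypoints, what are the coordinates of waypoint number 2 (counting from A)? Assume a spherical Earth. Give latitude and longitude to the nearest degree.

≈ 15°S, 137°W

Convert each endpoint to a unit vector on the sphere (x = cos φ cos λ, y = cos φ sin λ, z = sin φ).
The central angle between the endpoints is δ = arccos(p₁·p₂) ≈ 2.344 rad (134.3°).
Interpolate at f = 2/3 with slerp weights a = sin((1−f)δ)/sin δ ≈ 0.984, b = sin(fδ)/sin δ ≈ 1.397.
p = a·p₁ + b·p₂ ≈ (-0.706, -0.659, -0.260); φ = arcsin(p_z) ≈ -15.09°, λ = atan2(p_y, p_x) ≈ -136.99°.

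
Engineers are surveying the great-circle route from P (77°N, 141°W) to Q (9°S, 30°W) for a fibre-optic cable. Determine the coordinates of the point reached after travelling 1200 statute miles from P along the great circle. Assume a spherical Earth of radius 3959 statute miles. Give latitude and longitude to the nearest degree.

Write both endpoints as unit vectors p₁, p₂ with components (cos φ cos λ, cos φ sin λ, sin φ).
The central angle between the endpoints is δ = arccos(p₁·p₂) ≈ 1.805 rad (103.4°). The total great-circle distance is δ·R ≈ 1.805 × 3959 ≈ 7146 mi, so the target fraction is f = 1200/7146 ≈ 0.168.
Interpolate at f ≈ 0.168 with slerp weights a = sin((1−f)δ)/sin δ ≈ 1.026, b = sin(fδ)/sin δ ≈ 0.307.
p = a·p₁ + b·p₂ ≈ (0.083, -0.297, 0.951); φ = arcsin(p_z) ≈ 72.05°, λ = atan2(p_y, p_x) ≈ -74.34°.

≈ (72°N, 74°W)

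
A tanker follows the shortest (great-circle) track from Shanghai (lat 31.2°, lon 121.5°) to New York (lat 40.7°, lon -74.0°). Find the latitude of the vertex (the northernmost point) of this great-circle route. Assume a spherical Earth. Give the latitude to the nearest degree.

The great circle lies in the plane with unit normal n̂ = (p₁ × p₂)/|p₁ × p₂|.
Here n̂_z ≈ +0.181; the vertex latitude is φ_max = arccos|n̂_z| ≈ 79.6°.
Check via Clairaut: cos φ_max = |cos φ₁| · sin C = cos(31.2°)·sin(12.2°) ≈ 0.181, again giving ≈ 79.6°.

≈ 80°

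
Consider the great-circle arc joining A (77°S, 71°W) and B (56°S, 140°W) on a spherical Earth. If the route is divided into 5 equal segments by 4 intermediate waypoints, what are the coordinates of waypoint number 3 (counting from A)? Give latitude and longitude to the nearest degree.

Write both endpoints as unit vectors p₁, p₂ with components (cos φ cos λ, cos φ sin λ, sin φ).
The central angle between the endpoints is δ = arccos(p₁·p₂) ≈ 0.549 rad (31.5°).
Interpolate at f = 3/5 with slerp weights a = sin((1−f)δ)/sin δ ≈ 0.417, b = sin(fδ)/sin δ ≈ 0.620.
p = a·p₁ + b·p₂ ≈ (-0.235, -0.312, -0.921); φ = arcsin(p_z) ≈ -67.03°, λ = atan2(p_y, p_x) ≈ -127.02°.

≈ (67°S, 127°W)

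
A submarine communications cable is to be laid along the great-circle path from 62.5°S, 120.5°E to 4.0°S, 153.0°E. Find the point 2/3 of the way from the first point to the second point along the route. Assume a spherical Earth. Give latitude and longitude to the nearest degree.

≈ 24°S, 147°E

Write both endpoints as unit vectors p₁, p₂ with components (cos φ cos λ, cos φ sin λ, sin φ).
The central angle between the endpoints is δ = arccos(p₁·p₂) ≈ 1.104 rad (63.2°).
Interpolate at f = 2/3 with slerp weights a = sin((1−f)δ)/sin δ ≈ 0.403, b = sin(fδ)/sin δ ≈ 0.752.
p = a·p₁ + b·p₂ ≈ (-0.763, 0.501, -0.410); φ = arcsin(p_z) ≈ -24.19°, λ = atan2(p_y, p_x) ≈ 146.71°.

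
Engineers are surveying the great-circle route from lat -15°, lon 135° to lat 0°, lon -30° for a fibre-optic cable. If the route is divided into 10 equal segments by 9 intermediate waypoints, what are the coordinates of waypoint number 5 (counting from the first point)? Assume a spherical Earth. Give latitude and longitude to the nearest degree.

≈ lat -45°, lon 45°

Convert each endpoint to a unit vector on the sphere (x = cos φ cos λ, y = cos φ sin λ, z = sin φ).
The central angle between the endpoints is δ = arccos(p₁·p₂) ≈ 2.773 rad (158.9°).
Interpolate at f = 5/10 with slerp weights a = sin((1−f)δ)/sin δ ≈ 2.732, b = sin(fδ)/sin δ ≈ 2.732.
p = a·p₁ + b·p₂ ≈ (0.500, 0.500, -0.707); φ = arcsin(p_z) ≈ -45.00°, λ = atan2(p_y, p_x) ≈ 45.00°.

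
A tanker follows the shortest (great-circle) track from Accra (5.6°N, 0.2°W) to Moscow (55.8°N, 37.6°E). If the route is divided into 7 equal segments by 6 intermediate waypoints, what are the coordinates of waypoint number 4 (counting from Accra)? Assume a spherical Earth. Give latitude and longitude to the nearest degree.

Write both endpoints as unit vectors p₁, p₂ with components (cos φ cos λ, cos φ sin λ, sin φ).
The central angle between the endpoints is δ = arccos(p₁·p₂) ≈ 1.021 rad (58.5°).
Interpolate at f = 4/7 with slerp weights a = sin((1−f)δ)/sin δ ≈ 0.497, b = sin(fδ)/sin δ ≈ 0.646.
p = a·p₁ + b·p₂ ≈ (0.782, 0.220, 0.583); φ = arcsin(p_z) ≈ 35.65°, λ = atan2(p_y, p_x) ≈ 15.70°.

≈ (36°N, 16°E)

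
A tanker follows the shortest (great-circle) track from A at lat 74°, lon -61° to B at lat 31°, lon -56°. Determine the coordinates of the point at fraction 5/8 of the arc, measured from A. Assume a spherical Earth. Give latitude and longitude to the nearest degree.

Write both endpoints as unit vectors p₁, p₂ with components (cos φ cos λ, cos φ sin λ, sin φ).
The central angle between the endpoints is δ = arccos(p₁·p₂) ≈ 0.752 rad (43.1°).
Interpolate at f = 5/8 with slerp weights a = sin((1−f)δ)/sin δ ≈ 0.407, b = sin(fδ)/sin δ ≈ 0.663.
p = a·p₁ + b·p₂ ≈ (0.372, -0.569, 0.733); φ = arcsin(p_z) ≈ 47.14°, λ = atan2(p_y, p_x) ≈ -56.82°.

≈ lat 47°, lon -57°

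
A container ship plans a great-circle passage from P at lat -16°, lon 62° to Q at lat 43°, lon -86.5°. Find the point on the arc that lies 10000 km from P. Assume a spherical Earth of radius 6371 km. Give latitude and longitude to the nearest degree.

≈ lat 49°, lon -9°

Convert each endpoint to a unit vector on the sphere (x = cos φ cos λ, y = cos φ sin λ, z = sin φ).
The central angle between the endpoints is δ = arccos(p₁·p₂) ≈ 2.477 rad (141.9°). The total great-circle distance is δ·R ≈ 2.477 × 6371 ≈ 15783 km, so the target fraction is f = 10000/15783 ≈ 0.634.
Interpolate at f ≈ 0.634 with slerp weights a = sin((1−f)δ)/sin δ ≈ 1.279, b = sin(fδ)/sin δ ≈ 1.622.
p = a·p₁ + b·p₂ ≈ (0.649, -0.099, 0.754); φ = arcsin(p_z) ≈ 48.93°, λ = atan2(p_y, p_x) ≈ -8.67°.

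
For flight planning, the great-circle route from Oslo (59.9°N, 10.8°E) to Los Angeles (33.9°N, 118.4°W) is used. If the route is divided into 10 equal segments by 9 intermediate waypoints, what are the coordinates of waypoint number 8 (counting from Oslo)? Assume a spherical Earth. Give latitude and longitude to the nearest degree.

≈ 48°N, 109°W

Convert each endpoint to a unit vector on the sphere (x = cos φ cos λ, y = cos φ sin λ, z = sin φ).
The central angle between the endpoints is δ = arccos(p₁·p₂) ≈ 1.350 rad (77.3°).
Interpolate at f = 8/10 with slerp weights a = sin((1−f)δ)/sin δ ≈ 0.273, b = sin(fδ)/sin δ ≈ 0.904.
p = a·p₁ + b·p₂ ≈ (-0.222, -0.634, 0.741); φ = arcsin(p_z) ≈ 47.78°, λ = atan2(p_y, p_x) ≈ -109.31°.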